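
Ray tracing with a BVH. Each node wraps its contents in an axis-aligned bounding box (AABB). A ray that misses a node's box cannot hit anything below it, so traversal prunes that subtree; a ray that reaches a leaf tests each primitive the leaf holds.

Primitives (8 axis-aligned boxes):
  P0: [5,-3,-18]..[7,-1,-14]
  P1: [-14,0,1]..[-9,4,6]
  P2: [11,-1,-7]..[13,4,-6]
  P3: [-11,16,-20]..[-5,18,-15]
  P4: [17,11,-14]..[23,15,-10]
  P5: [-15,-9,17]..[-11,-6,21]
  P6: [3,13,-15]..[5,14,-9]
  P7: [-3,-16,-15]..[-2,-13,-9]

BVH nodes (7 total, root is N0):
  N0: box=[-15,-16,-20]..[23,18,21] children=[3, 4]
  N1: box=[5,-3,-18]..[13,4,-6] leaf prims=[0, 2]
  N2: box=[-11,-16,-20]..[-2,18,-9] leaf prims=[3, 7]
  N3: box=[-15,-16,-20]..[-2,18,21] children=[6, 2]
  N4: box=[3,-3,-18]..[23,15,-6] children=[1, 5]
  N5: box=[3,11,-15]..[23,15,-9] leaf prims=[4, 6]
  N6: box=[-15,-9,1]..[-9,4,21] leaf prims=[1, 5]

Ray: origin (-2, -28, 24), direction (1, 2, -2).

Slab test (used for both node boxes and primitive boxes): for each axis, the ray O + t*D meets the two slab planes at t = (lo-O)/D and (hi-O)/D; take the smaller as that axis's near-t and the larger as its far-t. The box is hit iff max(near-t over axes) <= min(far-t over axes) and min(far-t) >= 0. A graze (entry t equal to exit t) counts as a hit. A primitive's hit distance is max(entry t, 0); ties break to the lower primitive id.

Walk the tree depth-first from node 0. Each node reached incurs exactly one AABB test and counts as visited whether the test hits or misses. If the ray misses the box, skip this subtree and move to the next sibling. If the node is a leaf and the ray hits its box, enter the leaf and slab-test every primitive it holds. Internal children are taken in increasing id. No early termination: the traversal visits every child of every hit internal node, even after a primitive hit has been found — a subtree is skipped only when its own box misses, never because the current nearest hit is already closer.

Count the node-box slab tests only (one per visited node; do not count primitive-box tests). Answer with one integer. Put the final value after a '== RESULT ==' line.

Traverse from the root:
N0 x:[-13,25] y:[6,23] z:[3/2,22] -> hit [6,22], descend [3, 4]
  N3 x:[-13,0] y:[6,23] z:[3/2,22] -> miss, prune
  N4 x:[5,25] y:[25/2,43/2] z:[15,21] -> hit [15,21], descend [1, 5]
    N1 x:[7,15] y:[25/2,16] z:[15,21] -> hit [15,15] leaf, test {P0(miss), P2@t=15}
    N5 x:[5,25] y:[39/2,43/2] z:[33/2,39/2] -> hit [39/2,39/2] leaf, test {P4(miss), P6(miss)}

5 AABB tests over nodes [0, 3, 4, 1, 5]; 2 leaves entered; closest P2.

== RESULT ==
5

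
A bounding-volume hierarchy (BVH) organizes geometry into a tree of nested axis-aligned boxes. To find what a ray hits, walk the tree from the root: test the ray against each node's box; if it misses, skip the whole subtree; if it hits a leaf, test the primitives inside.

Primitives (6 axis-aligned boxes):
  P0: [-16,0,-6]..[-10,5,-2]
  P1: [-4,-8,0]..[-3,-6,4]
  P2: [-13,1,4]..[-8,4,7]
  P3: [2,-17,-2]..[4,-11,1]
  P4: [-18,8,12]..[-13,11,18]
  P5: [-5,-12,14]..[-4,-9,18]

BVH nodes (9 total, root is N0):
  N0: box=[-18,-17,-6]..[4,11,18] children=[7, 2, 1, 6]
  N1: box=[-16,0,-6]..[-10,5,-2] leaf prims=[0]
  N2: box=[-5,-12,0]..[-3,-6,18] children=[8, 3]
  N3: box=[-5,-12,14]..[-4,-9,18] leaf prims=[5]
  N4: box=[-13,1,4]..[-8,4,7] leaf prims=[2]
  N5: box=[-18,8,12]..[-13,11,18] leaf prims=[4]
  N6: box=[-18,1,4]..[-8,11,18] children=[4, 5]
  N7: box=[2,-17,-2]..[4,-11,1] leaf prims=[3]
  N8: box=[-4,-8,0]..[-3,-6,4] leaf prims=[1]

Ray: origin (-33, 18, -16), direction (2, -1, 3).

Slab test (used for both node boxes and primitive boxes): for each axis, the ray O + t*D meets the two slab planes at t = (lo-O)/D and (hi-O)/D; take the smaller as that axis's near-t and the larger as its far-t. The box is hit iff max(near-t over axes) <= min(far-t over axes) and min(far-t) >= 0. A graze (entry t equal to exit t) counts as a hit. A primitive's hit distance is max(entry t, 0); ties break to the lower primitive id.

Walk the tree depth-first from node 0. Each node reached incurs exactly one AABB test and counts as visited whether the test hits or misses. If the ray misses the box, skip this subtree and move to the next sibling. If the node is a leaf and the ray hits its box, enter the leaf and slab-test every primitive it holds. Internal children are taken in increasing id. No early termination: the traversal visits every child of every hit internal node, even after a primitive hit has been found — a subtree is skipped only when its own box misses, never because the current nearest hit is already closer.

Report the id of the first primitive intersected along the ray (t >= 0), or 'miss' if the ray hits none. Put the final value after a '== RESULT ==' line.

Trace the traversal:
N0 x:[15/2,37/2] y:[7,35] z:[10/3,34/3] -> hit [15/2,34/3], descend [1, 2, 6, 7]
  N1 x:[17/2,23/2] y:[13,18] z:[10/3,14/3] -> miss, prune
  N2 x:[14,15] y:[24,30] z:[16/3,34/3] -> miss, prune
  N6 x:[15/2,25/2] y:[7,17] z:[20/3,34/3] -> hit [15/2,34/3], descend [4, 5]
    N4 x:[10,25/2] y:[14,17] z:[20/3,23/3] -> miss, prune
    N5 x:[15/2,10] y:[7,10] z:[28/3,34/3] -> hit [28/3,10] leaf, test {P4@t=28/3}
  N7 x:[35/2,37/2] y:[29,35] z:[14/3,17/3] -> miss, prune

Visited [0, 1, 2, 6, 4, 5, 7]. Tests: 7 box, 1 leaf. Nearest: P4.

== RESULT ==
4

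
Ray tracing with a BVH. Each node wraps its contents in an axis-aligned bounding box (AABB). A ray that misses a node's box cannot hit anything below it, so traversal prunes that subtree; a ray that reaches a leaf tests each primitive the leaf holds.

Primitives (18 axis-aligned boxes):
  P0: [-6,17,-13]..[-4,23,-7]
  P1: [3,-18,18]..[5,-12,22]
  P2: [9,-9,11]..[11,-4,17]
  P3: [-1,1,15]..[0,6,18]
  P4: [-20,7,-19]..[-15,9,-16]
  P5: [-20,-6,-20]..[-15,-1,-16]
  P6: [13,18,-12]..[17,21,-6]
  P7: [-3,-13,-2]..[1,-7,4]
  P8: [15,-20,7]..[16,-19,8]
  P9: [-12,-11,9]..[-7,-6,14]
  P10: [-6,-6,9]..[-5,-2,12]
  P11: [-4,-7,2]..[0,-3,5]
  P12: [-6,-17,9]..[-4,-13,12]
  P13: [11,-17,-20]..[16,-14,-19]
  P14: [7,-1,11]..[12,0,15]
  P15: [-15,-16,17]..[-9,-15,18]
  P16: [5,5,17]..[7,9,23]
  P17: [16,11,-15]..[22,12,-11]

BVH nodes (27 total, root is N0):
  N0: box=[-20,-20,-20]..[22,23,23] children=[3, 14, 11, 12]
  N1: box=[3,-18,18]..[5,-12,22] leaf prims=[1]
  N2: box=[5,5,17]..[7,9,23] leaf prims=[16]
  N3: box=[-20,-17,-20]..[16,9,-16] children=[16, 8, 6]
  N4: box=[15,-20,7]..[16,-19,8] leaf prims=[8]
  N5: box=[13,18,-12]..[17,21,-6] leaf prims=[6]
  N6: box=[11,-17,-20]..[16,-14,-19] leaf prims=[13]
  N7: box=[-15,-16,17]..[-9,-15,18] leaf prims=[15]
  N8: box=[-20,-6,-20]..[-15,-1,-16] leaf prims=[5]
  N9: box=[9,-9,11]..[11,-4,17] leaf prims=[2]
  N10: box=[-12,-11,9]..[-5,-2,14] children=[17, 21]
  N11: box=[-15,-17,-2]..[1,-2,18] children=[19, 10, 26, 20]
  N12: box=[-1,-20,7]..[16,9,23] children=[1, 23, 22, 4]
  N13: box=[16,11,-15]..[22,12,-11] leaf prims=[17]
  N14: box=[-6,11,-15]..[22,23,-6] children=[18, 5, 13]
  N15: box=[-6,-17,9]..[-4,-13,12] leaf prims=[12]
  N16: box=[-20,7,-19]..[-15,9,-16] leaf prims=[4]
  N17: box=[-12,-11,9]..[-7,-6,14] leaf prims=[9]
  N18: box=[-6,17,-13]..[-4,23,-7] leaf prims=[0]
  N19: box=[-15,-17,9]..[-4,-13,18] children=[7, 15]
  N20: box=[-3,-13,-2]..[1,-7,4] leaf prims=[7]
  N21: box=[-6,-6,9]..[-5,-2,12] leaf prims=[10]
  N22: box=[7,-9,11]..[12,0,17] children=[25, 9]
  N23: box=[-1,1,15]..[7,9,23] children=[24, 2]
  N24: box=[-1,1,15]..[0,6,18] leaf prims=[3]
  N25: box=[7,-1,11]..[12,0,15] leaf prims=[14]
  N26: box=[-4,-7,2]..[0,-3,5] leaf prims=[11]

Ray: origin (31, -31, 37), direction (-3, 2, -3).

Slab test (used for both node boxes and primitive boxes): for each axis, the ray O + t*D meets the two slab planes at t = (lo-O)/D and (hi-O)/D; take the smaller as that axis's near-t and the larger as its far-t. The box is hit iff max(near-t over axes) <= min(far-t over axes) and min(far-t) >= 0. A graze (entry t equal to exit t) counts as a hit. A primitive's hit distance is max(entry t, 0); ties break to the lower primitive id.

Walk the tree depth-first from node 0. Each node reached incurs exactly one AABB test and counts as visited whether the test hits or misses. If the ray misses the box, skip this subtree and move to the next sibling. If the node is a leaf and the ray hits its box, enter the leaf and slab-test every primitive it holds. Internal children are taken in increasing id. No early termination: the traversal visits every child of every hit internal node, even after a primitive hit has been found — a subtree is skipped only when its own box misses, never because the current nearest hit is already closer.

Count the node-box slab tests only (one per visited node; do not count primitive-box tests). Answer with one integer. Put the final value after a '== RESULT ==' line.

Trace the traversal:
N0 x:[3,17] y:[11/2,27] z:[14/3,19] -> hit [11/2,17], descend [3, 11, 12, 14]
  N3 x:[5,17] y:[7,20] z:[53/3,19] -> miss, prune
  N11 x:[10,46/3] y:[7,29/2] z:[19/3,13] -> hit [10,13], descend [10, 19, 20, 26]
    N10 x:[12,43/3] y:[10,29/2] z:[23/3,28/3] -> miss, prune
    N19 x:[35/3,46/3] y:[7,9] z:[19/3,28/3] -> miss, prune
    N20 x:[10,34/3] y:[9,12] z:[11,13] -> hit [11,34/3] leaf, test {P7@t=11}
    N26 x:[31/3,35/3] y:[12,14] z:[32/3,35/3] -> miss, prune
  N12 x:[5,32/3] y:[11/2,20] z:[14/3,10] -> hit [11/2,10], descend [1, 4, 22, 23]
    N1 x:[26/3,28/3] y:[13/2,19/2] z:[5,19/3] -> miss, prune
    N4 x:[5,16/3] y:[11/2,6] z:[29/3,10] -> miss, prune
    N22 x:[19/3,8] y:[11,31/2] z:[20/3,26/3] -> miss, prune
    N23 x:[8,32/3] y:[16,20] z:[14/3,22/3] -> miss, prune
  N14 x:[3,37/3] y:[21,27] z:[43/3,52/3] -> miss, prune

13 AABB tests over nodes [0, 3, 11, 10, 19, 20, 26, 12, 1, 4, 22, 23, 14]; 1 leaf entered; closest P7.

== RESULT ==
13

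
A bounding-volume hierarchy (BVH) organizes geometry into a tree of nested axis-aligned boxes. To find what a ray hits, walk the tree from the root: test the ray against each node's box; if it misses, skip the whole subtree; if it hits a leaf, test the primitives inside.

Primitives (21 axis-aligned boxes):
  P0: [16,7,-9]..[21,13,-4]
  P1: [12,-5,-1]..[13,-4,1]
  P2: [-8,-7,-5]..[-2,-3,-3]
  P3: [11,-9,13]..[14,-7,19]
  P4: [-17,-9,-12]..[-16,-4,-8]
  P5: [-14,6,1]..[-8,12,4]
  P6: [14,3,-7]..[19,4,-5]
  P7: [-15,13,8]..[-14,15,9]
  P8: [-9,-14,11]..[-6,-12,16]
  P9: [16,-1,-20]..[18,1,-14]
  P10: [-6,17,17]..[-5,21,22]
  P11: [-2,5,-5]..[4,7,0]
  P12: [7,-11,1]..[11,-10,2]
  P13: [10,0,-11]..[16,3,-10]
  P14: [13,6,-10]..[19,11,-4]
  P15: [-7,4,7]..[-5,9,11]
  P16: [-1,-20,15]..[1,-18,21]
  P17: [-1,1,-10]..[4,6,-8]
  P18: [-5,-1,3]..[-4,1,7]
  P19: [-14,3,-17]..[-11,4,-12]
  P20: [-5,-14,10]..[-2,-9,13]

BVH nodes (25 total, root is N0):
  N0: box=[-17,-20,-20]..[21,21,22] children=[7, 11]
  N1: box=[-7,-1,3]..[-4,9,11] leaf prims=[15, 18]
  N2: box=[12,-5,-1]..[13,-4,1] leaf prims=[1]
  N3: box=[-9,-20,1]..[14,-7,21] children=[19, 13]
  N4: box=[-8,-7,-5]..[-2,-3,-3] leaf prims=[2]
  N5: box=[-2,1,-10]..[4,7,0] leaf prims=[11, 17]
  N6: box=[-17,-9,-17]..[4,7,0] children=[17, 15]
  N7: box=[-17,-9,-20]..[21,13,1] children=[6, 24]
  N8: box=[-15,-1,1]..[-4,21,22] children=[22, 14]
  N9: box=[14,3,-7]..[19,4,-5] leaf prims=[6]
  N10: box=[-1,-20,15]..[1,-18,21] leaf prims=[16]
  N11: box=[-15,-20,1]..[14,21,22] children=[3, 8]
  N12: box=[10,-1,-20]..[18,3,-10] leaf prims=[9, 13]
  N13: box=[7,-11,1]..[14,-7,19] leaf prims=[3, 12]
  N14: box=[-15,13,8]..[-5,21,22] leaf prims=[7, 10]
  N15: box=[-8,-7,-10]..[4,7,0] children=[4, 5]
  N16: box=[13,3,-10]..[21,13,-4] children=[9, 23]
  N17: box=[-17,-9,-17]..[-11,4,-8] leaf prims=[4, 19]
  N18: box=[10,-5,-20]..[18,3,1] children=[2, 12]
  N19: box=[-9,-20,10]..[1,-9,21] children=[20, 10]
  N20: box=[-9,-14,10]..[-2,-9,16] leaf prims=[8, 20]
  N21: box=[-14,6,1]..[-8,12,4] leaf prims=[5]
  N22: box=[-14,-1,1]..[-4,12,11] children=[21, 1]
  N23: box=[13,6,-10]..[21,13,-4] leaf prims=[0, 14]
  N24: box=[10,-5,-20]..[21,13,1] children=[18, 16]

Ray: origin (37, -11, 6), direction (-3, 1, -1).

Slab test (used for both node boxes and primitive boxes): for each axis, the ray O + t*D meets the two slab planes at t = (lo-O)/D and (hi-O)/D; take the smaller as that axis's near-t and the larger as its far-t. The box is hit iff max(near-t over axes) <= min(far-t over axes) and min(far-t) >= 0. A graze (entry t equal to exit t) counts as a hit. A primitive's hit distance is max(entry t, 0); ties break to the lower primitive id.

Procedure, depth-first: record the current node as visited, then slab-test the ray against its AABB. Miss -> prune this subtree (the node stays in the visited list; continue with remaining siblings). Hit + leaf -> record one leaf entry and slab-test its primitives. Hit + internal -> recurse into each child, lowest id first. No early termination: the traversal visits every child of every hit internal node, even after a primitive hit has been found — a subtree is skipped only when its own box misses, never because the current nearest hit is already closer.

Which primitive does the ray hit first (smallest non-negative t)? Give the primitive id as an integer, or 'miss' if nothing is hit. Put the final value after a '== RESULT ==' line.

Traverse from the root:
N0 x:[16/3,18] y:[-9,32] z:[-16,26] -> hit [16/3,18], descend [7, 11]
  N7 x:[16/3,18] y:[2,24] z:[5,26] -> hit [16/3,18], descend [6, 24]
    N6 x:[11,18] y:[2,18] z:[6,23] -> hit [11,18], descend [15, 17]
      N15 x:[11,15] y:[4,18] z:[6,16] -> hit [11,15], descend [4, 5]
        N4 x:[13,15] y:[4,8] z:[9,11] -> miss, prune
        N5 x:[11,13] y:[12,18] z:[6,16] -> hit [12,13] leaf, test {P11(miss), P17(miss)}
      N17 x:[16,18] y:[2,15] z:[14,23] -> miss, prune
    N24 x:[16/3,9] y:[6,24] z:[5,26] -> hit [6,9], descend [16, 18]
      N16 x:[16/3,8] y:[14,24] z:[10,16] -> miss, prune
      N18 x:[19/3,9] y:[6,14] z:[5,26] -> hit [19/3,9], descend [2, 12]
        N2 x:[8,25/3] y:[6,7] z:[5,7] -> miss, prune
        N12 x:[19/3,9] y:[10,14] z:[16,26] -> miss, prune
  N11 x:[23/3,52/3] y:[-9,32] z:[-16,5] -> miss, prune

Visited [0, 7, 6, 15, 4, 5, 17, 24, 16, 18, 2, 12, 11]. Tests: 13 box, 1 leaf. Nearest: miss.

== RESULT ==
miss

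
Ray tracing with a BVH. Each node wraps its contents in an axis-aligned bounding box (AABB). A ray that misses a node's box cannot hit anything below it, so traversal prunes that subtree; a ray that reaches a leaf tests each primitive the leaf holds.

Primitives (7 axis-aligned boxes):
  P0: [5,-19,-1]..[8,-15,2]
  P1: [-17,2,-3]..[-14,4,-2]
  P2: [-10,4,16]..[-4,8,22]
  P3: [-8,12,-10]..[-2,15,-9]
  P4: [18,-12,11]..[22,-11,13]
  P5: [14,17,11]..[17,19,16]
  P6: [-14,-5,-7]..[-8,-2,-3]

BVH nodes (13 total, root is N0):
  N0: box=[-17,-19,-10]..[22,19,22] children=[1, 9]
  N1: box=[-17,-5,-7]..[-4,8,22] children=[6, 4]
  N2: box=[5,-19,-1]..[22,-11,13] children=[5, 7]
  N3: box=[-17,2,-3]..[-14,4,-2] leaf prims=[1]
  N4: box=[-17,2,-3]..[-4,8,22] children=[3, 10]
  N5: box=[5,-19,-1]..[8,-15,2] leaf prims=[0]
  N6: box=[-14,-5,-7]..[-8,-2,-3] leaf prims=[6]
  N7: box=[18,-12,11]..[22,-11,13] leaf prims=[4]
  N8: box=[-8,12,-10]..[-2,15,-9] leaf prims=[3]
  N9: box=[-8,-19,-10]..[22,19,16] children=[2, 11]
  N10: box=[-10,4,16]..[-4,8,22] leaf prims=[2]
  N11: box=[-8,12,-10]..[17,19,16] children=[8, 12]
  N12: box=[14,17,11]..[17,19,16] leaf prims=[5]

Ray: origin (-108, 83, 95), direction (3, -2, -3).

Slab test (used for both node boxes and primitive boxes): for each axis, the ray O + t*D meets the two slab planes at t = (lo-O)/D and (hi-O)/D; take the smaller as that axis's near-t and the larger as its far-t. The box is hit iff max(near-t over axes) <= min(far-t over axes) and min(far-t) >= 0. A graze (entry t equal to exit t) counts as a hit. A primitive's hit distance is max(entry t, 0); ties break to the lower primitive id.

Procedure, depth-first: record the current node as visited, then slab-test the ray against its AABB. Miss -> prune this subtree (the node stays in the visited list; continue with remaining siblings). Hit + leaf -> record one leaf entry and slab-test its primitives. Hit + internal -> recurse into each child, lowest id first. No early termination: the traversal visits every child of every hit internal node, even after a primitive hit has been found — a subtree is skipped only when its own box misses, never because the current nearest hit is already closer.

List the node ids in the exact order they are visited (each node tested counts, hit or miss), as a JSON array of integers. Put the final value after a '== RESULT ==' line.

Traverse from the root:
N0 x:[91/3,130/3] y:[32,51] z:[73/3,35] -> hit [32,35], descend [1, 9]
  N1 x:[91/3,104/3] y:[75/2,44] z:[73/3,34] -> miss, prune
  N9 x:[100/3,130/3] y:[32,51] z:[79/3,35] -> hit [100/3,35], descend [2, 11]
    N2 x:[113/3,130/3] y:[47,51] z:[82/3,32] -> miss, prune
    N11 x:[100/3,125/3] y:[32,71/2] z:[79/3,35] -> hit [100/3,35], descend [8, 12]
      N8 x:[100/3,106/3] y:[34,71/2] z:[104/3,35] -> hit [104/3,35] leaf, test {P3@t=104/3}
      N12 x:[122/3,125/3] y:[32,33] z:[79/3,28] -> miss, prune

order=[0, 1, 9, 2, 11, 8, 12]  |boxes|=7  |leaves|=1  hit=P3

== RESULT ==
[0, 1, 9, 2, 11, 8, 12]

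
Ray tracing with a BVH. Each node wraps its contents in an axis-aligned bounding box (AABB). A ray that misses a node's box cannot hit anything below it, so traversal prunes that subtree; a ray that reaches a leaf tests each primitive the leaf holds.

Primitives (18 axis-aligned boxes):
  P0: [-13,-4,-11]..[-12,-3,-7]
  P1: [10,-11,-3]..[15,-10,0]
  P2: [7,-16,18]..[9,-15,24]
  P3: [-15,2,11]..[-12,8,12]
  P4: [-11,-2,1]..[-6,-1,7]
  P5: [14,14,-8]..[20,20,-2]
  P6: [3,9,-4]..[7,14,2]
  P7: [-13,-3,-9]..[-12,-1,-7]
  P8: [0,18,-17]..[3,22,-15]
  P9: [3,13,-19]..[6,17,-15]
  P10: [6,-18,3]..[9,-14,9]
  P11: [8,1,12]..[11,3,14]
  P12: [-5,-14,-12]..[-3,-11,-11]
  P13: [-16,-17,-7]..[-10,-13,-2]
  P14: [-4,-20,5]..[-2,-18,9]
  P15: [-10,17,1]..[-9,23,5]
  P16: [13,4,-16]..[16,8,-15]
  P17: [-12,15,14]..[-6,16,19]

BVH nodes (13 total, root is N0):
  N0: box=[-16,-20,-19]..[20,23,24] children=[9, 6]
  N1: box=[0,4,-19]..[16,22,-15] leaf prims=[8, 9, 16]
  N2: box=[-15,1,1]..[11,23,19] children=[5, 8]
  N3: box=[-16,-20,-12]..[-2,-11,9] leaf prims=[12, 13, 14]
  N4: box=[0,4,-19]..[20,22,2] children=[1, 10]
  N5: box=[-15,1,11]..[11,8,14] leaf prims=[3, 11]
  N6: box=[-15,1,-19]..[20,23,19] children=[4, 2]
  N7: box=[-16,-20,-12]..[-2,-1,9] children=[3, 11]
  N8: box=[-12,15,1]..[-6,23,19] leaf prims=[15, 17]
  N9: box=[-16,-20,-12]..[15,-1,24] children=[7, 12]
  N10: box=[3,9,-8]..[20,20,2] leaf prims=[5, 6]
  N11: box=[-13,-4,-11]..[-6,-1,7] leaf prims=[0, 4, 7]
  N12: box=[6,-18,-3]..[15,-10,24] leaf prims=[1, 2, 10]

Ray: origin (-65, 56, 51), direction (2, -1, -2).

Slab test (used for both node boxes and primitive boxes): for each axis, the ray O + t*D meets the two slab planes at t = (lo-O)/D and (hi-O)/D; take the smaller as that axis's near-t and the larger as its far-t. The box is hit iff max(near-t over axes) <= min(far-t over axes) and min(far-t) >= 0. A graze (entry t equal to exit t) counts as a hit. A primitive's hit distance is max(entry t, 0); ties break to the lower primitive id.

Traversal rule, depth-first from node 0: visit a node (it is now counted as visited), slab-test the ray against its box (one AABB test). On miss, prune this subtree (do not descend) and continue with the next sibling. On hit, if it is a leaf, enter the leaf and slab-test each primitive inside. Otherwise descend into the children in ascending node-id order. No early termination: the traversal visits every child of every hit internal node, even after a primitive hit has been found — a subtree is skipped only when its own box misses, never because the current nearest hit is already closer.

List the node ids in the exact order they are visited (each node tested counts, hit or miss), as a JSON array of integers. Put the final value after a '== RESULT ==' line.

Walk:
N0 x:[49/2,85/2] y:[33,76] z:[27/2,35] -> hit [33,35], descend [6, 9]
  N6 x:[25,85/2] y:[33,55] z:[16,35] -> hit [33,35], descend [2, 4]
    N2 x:[25,38] y:[33,55] z:[16,25] -> miss, prune
    N4 x:[65/2,85/2] y:[34,52] z:[49/2,35] -> hit [34,35], descend [1, 10]
      N1 x:[65/2,81/2] y:[34,52] z:[33,35] -> hit [34,35] leaf, test {P8@t=34, P9(miss), P16(miss)}
      N10 x:[34,85/2] y:[36,47] z:[49/2,59/2] -> miss, prune
  N9 x:[49/2,40] y:[57,76] z:[27/2,63/2] -> miss, prune

Visited [0, 6, 2, 4, 1, 10, 9]. Tests: 7 box, 1 leaf. Nearest: P8.

== RESULT ==
[0, 6, 2, 4, 1, 10, 9]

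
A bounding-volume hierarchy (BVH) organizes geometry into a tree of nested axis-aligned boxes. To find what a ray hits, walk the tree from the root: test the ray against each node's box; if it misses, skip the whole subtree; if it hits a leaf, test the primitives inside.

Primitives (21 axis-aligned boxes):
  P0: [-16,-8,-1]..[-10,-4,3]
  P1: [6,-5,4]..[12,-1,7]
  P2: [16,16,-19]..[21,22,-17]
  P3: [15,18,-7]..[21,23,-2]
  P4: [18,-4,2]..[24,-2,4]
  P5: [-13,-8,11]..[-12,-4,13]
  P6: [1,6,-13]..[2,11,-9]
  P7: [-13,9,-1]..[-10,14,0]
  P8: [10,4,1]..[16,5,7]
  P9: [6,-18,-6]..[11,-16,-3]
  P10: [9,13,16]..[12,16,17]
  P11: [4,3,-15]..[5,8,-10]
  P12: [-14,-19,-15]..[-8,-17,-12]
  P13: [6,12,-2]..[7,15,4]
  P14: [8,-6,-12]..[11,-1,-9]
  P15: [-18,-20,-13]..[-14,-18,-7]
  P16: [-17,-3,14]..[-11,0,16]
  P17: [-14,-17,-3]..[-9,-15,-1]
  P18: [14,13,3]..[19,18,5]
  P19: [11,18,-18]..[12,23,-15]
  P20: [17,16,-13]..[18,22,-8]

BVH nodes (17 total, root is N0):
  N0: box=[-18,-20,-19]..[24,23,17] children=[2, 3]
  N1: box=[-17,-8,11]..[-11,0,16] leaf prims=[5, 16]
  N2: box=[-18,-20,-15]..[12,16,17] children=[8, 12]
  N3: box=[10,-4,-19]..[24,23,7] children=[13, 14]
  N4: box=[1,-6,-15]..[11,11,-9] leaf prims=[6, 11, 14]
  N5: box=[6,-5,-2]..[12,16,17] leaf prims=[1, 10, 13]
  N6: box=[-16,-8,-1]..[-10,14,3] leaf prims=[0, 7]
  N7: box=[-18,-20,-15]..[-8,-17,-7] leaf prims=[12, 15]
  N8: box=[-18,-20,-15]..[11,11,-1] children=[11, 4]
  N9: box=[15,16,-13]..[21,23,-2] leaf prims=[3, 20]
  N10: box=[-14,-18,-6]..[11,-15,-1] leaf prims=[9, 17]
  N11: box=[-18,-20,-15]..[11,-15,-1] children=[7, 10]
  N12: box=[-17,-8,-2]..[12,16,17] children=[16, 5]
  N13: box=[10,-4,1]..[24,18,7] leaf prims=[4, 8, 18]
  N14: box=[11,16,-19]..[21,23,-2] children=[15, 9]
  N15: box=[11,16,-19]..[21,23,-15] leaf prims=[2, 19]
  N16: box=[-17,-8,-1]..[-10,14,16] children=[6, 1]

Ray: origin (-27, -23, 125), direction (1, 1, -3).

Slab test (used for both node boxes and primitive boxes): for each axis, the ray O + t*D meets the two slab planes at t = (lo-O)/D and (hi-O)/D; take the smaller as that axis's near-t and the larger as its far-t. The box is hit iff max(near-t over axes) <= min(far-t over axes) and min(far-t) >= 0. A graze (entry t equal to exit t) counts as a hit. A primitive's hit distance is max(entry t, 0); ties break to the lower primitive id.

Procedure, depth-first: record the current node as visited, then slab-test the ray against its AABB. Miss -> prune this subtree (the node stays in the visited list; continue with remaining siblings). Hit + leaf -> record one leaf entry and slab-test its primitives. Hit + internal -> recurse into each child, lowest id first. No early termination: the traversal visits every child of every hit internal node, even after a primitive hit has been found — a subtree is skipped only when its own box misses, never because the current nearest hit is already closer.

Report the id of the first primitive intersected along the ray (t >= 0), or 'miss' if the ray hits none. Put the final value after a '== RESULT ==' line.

Walk:
N0 x:[9,51] y:[3,46] z:[36,48] -> hit [36,46], descend [2, 3]
  N2 x:[9,39] y:[3,39] z:[36,140/3] -> hit [36,39], descend [8, 12]
    N8 x:[9,38] y:[3,34] z:[42,140/3] -> miss, prune
    N12 x:[10,39] y:[15,39] z:[36,127/3] -> hit [36,39], descend [5, 16]
      N5 x:[33,39] y:[18,39] z:[36,127/3] -> hit [36,39] leaf, test {P1(miss), P10@t=36, P13(miss)}
      N16 x:[10,17] y:[15,37] z:[109/3,42] -> miss, prune
  N3 x:[37,51] y:[19,46] z:[118/3,48] -> hit [118/3,46], descend [13, 14]
    N13 x:[37,51] y:[19,41] z:[118/3,124/3] -> hit [118/3,41] leaf, test {P4(miss), P8(miss), P18(miss)}
    N14 x:[38,48] y:[39,46] z:[127/3,48] -> hit [127/3,46], descend [9, 15]
      N9 x:[42,48] y:[39,46] z:[127/3,46] -> hit [127/3,46] leaf, test {P3@t=127/3, P20@t=133/3}
      N15 x:[38,48] y:[39,46] z:[140/3,48] -> miss, prune

Summary -> nodes [0, 2, 8, 12, 5, 16, 3, 13, 14, 9, 15]; box-tests=11; leaf-entries=3; first=P10

== RESULT ==
10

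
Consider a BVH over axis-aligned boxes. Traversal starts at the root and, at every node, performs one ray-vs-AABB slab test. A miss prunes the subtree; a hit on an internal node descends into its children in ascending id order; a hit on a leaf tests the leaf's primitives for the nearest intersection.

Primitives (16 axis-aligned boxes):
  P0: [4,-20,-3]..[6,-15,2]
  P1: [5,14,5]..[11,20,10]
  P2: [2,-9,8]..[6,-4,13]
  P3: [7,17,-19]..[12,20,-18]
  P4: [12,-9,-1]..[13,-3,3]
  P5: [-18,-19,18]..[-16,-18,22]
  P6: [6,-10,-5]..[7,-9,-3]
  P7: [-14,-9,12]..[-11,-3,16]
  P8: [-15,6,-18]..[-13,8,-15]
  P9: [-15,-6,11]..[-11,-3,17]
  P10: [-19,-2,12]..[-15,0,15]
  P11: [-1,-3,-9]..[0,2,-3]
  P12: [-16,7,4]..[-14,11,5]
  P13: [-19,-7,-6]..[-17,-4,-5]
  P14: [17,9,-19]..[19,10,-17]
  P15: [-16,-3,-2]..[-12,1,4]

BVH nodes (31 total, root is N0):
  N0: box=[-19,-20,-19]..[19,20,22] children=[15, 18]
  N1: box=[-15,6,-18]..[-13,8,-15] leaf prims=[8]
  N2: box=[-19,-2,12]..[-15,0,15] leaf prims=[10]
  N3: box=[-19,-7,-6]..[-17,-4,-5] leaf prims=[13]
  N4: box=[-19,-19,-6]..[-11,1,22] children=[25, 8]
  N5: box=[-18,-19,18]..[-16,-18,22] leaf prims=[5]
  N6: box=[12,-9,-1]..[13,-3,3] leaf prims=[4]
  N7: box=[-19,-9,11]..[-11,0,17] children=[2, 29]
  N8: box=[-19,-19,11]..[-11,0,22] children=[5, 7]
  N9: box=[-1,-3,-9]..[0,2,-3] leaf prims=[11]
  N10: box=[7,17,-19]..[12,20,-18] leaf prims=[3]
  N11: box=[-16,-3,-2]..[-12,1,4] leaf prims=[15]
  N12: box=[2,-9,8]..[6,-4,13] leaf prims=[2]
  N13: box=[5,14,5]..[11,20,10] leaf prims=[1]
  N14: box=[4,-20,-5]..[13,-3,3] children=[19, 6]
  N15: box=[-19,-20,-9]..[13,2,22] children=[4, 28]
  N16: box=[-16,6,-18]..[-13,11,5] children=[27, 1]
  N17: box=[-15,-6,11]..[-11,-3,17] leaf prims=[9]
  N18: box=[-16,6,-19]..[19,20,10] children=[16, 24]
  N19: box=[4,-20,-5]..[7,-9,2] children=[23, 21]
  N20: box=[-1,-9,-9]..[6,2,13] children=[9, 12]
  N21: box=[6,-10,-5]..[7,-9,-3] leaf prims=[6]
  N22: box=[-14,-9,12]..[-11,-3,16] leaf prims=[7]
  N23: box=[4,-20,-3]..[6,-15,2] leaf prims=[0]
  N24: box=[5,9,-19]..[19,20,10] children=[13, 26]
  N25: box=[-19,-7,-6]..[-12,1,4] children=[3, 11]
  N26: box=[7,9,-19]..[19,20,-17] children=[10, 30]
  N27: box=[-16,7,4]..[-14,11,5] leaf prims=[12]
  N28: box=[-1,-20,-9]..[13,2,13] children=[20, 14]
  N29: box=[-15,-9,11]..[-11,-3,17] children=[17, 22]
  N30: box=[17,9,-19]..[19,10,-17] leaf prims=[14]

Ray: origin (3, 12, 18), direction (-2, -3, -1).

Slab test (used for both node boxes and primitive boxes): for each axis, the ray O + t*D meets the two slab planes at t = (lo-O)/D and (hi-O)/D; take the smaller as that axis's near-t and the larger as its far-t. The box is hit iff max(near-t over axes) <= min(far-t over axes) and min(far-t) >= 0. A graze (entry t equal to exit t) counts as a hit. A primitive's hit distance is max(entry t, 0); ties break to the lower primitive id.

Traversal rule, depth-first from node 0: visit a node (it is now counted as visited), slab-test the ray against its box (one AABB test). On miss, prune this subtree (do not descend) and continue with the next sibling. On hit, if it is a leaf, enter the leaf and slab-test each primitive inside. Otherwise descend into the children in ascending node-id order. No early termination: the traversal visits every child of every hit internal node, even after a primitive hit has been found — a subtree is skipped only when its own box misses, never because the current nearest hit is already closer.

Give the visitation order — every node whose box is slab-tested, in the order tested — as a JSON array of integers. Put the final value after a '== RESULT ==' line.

Walk:
N0 x:[-8,11] y:[-8/3,32/3] z:[-4,37] -> hit [-8/3,32/3], descend [15, 18]
  N15 x:[-5,11] y:[10/3,32/3] z:[-4,27] -> hit [10/3,32/3], descend [4, 28]
    N4 x:[7,11] y:[11/3,31/3] z:[-4,24] -> hit [7,31/3], descend [8, 25]
      N8 x:[7,11] y:[4,31/3] z:[-4,7] -> hit [7,7], descend [5, 7]
        N5 x:[19/2,21/2] y:[10,31/3] z:[-4,0] -> miss, prune
        N7 x:[7,11] y:[4,7] z:[1,7] -> hit [7,7], descend [2, 29]
          N2 x:[9,11] y:[4,14/3] z:[3,6] -> miss, prune
          N29 x:[7,9] y:[5,7] z:[1,7] -> hit [7,7], descend [17, 22]
            N17 x:[7,9] y:[5,6] z:[1,7] -> miss, prune
            N22 x:[7,17/2] y:[5,7] z:[2,6] -> miss, prune
      N25 x:[15/2,11] y:[11/3,19/3] z:[14,24] -> miss, prune
    N28 x:[-5,2] y:[10/3,32/3] z:[5,27] -> miss, prune
  N18 x:[-8,19/2] y:[-8/3,2] z:[8,37] -> miss, prune

13 AABB tests over nodes [0, 15, 4, 8, 5, 7, 2, 29, 17, 22, 25, 28, 18]; 0 leaves entered; closest miss.

== RESULT ==
[0, 15, 4, 8, 5, 7, 2, 29, 17, 22, 25, 28, 18]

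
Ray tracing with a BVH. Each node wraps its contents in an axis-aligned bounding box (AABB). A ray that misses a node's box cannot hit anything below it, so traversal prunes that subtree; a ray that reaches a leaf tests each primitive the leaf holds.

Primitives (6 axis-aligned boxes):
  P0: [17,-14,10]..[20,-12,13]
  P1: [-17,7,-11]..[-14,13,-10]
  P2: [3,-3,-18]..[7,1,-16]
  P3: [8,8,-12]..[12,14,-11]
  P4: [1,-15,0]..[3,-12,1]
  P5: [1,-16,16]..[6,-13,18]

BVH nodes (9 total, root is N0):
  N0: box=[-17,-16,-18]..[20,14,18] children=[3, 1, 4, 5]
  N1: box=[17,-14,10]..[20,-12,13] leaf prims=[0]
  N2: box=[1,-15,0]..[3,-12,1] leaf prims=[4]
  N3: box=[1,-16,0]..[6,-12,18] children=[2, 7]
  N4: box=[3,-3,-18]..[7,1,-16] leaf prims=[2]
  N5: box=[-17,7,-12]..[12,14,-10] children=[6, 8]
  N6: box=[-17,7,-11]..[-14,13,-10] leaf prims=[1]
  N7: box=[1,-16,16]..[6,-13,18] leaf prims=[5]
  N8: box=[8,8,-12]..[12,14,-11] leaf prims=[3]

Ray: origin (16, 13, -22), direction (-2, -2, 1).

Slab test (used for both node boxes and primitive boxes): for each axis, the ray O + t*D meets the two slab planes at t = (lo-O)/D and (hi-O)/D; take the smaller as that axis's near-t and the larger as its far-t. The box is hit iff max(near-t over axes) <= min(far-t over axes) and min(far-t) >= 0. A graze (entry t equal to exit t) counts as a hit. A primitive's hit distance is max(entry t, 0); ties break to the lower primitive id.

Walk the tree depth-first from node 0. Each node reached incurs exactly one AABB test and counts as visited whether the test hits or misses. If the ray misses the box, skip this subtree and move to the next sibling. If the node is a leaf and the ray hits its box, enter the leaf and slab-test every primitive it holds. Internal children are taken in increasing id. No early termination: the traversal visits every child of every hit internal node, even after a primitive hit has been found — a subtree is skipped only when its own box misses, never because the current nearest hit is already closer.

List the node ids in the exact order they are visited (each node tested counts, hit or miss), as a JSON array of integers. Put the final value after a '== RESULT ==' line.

Trace the traversal:
N0 x:[-2,33/2] y:[-1/2,29/2] z:[4,40] -> hit [4,29/2], descend [1, 3, 4, 5]
  N1 x:[-2,-1/2] y:[25/2,27/2] z:[32,35] -> miss, prune
  N3 x:[5,15/2] y:[25/2,29/2] z:[22,40] -> miss, prune
  N4 x:[9/2,13/2] y:[6,8] z:[4,6] -> hit [6,6] leaf, test {P2@t=6}
  N5 x:[2,33/2] y:[-1/2,3] z:[10,12] -> miss, prune

5 AABB tests over nodes [0, 1, 3, 4, 5]; 1 leaf entered; closest P2.

== RESULT ==
[0, 1, 3, 4, 5]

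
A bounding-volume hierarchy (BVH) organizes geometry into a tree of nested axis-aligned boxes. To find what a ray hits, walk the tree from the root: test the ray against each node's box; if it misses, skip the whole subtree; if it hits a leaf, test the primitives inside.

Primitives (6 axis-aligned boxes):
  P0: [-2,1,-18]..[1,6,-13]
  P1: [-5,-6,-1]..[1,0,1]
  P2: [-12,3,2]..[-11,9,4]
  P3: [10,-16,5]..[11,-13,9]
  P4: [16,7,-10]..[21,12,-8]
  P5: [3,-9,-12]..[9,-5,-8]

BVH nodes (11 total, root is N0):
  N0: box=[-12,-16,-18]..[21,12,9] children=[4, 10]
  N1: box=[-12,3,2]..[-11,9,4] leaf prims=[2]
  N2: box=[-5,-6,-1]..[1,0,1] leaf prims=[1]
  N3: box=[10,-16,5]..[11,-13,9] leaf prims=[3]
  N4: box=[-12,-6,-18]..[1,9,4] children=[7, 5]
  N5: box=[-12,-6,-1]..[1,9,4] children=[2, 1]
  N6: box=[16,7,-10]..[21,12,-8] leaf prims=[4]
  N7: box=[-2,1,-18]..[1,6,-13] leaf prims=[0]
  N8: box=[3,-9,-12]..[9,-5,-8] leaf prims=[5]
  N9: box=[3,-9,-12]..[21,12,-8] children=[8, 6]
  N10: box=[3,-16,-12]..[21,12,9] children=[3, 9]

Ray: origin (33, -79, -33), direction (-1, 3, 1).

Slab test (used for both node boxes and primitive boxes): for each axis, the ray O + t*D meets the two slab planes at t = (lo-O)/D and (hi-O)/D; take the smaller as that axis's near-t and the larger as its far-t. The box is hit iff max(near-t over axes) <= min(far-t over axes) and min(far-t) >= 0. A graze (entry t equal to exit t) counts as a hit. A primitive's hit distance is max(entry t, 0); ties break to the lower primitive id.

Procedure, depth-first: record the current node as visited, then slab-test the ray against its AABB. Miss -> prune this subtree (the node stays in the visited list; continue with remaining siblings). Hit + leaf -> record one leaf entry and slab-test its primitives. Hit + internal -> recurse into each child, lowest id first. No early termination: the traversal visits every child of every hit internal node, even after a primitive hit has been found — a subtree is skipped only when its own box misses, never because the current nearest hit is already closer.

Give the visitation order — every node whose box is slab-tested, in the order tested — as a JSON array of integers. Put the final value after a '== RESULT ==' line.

Traverse from the root:
N0 x:[12,45] y:[21,91/3] z:[15,42] -> hit [21,91/3], descend [4, 10]
  N4 x:[32,45] y:[73/3,88/3] z:[15,37] -> miss, prune
  N10 x:[12,30] y:[21,91/3] z:[21,42] -> hit [21,30], descend [3, 9]
    N3 x:[22,23] y:[21,22] z:[38,42] -> miss, prune
    N9 x:[12,30] y:[70/3,91/3] z:[21,25] -> hit [70/3,25], descend [6, 8]
      N6 x:[12,17] y:[86/3,91/3] z:[23,25] -> miss, prune
      N8 x:[24,30] y:[70/3,74/3] z:[21,25] -> hit [24,74/3] leaf, test {P5@t=24}

Summary -> nodes [0, 4, 10, 3, 9, 6, 8]; box-tests=7; leaf-entries=1; first=P5

== RESULT ==
[0, 4, 10, 3, 9, 6, 8]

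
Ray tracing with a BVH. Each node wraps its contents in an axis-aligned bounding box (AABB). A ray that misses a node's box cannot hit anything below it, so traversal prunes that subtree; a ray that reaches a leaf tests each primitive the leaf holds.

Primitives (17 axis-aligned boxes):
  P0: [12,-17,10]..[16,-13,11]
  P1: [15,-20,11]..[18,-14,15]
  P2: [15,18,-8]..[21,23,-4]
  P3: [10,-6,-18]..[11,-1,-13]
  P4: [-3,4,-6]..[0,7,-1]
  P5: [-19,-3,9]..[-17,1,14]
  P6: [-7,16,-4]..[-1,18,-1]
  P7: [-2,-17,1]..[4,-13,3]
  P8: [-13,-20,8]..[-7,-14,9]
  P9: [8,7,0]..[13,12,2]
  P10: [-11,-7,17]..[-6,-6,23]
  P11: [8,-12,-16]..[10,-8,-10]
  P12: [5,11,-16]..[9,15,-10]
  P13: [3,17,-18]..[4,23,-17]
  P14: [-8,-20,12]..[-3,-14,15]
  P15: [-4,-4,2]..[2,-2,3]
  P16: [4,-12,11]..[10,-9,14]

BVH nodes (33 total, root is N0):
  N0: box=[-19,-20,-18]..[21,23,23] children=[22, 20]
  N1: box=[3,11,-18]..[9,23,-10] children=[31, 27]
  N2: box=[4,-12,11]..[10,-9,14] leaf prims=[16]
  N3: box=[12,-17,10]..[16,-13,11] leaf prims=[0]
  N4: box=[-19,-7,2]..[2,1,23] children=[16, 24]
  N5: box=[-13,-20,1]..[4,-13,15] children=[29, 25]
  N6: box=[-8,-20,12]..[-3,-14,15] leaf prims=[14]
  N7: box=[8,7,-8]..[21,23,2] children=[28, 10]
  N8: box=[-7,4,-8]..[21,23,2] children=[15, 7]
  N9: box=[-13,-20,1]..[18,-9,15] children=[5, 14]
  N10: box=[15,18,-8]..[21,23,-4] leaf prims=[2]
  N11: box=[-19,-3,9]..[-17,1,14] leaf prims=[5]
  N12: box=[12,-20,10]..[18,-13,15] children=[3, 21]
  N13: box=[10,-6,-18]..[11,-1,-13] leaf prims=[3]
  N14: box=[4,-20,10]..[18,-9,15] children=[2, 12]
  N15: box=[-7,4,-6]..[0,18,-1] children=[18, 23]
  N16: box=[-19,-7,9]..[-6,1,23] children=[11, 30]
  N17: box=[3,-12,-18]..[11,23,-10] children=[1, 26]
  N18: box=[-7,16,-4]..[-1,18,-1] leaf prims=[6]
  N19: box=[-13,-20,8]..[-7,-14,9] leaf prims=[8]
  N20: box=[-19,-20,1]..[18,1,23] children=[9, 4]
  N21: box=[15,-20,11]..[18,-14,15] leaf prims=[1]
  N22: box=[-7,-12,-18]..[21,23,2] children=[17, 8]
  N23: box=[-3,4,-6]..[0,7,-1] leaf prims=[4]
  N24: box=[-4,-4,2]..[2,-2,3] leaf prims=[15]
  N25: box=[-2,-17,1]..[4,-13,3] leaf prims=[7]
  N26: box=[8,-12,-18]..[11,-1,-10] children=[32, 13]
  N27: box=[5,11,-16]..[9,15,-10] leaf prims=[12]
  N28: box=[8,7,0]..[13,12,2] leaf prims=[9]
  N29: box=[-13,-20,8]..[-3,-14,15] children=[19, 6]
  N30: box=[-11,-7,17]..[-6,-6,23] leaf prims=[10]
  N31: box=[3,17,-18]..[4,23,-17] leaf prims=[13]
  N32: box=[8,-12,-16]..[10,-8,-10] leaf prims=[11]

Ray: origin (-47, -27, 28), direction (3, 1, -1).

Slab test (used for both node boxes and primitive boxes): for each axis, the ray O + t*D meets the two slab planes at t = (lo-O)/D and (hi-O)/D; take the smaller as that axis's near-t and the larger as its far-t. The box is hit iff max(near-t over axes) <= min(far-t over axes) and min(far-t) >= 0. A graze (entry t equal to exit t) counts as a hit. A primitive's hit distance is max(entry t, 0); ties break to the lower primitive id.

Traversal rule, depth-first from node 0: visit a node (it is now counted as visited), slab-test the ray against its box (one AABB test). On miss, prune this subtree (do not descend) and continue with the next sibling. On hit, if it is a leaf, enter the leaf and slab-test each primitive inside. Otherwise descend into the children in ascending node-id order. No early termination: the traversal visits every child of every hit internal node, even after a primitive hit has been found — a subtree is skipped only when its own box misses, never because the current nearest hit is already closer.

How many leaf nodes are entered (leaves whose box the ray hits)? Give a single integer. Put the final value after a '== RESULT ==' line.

Walk:
N0 x:[28/3,68/3] y:[7,50] z:[5,46] -> hit [28/3,68/3], descend [20, 22]
  N20 x:[28/3,65/3] y:[7,28] z:[5,27] -> hit [28/3,65/3], descend [4, 9]
    N4 x:[28/3,49/3] y:[20,28] z:[5,26] -> miss, prune
    N9 x:[34/3,65/3] y:[7,18] z:[13,27] -> hit [13,18], descend [5, 14]
      N5 x:[34/3,17] y:[7,14] z:[13,27] -> hit [13,14], descend [25, 29]
        N25 x:[15,17] y:[10,14] z:[25,27] -> miss, prune
        N29 x:[34/3,44/3] y:[7,13] z:[13,20] -> hit [13,13], descend [6, 19]
          N6 x:[13,44/3] y:[7,13] z:[13,16] -> hit [13,13] leaf, test {P14@t=13}
          N19 x:[34/3,40/3] y:[7,13] z:[19,20] -> miss, prune
      N14 x:[17,65/3] y:[7,18] z:[13,18] -> hit [17,18], descend [2, 12]
        N2 x:[17,19] y:[15,18] z:[14,17] -> hit [17,17] leaf, test {P16@t=17}
        N12 x:[59/3,65/3] y:[7,14] z:[13,18] -> miss, prune
  N22 x:[40/3,68/3] y:[15,50] z:[26,46] -> miss, prune

13 AABB tests over nodes [0, 20, 4, 9, 5, 25, 29, 6, 19, 14, 2, 12, 22]; 2 leaves entered; closest P14.

== RESULT ==
2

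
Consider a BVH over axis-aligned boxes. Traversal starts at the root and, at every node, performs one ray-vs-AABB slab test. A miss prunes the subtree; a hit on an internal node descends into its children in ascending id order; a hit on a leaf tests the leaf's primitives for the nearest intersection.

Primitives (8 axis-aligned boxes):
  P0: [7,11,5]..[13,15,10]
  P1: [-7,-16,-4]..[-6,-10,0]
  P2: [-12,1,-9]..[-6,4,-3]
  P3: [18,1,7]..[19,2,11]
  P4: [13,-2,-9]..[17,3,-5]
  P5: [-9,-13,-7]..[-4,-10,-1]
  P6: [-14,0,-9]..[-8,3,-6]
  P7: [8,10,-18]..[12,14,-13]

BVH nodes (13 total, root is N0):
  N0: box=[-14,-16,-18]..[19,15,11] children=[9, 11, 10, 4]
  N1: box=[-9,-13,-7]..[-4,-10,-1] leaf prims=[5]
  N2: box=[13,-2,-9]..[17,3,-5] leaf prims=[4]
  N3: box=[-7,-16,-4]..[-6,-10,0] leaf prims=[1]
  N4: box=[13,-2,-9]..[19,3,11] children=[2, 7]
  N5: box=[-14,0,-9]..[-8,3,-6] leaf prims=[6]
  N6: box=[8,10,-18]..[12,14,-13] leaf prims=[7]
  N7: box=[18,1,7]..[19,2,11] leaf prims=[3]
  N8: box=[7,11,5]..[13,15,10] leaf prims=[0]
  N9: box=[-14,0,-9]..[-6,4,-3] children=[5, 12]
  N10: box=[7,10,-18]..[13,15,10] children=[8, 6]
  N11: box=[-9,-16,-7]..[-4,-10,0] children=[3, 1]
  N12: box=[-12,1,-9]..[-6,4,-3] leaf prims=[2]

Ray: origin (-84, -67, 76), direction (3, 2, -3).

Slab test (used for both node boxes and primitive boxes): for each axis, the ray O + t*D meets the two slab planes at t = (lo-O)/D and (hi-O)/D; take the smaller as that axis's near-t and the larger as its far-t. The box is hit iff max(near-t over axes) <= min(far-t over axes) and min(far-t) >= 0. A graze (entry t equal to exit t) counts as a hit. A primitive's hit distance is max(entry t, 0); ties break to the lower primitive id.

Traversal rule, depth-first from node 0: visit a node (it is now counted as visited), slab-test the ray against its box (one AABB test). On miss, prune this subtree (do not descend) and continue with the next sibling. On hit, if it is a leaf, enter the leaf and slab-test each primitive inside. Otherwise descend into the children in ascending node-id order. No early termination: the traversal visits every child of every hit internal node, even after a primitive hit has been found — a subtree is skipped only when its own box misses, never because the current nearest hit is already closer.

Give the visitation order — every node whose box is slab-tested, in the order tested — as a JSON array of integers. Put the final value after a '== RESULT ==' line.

Traverse from the root:
N0 x:[70/3,103/3] y:[51/2,41] z:[65/3,94/3] -> hit [51/2,94/3], descend [4, 9, 10, 11]
  N4 x:[97/3,103/3] y:[65/2,35] z:[65/3,85/3] -> miss, prune
  N9 x:[70/3,26] y:[67/2,71/2] z:[79/3,85/3] -> miss, prune
  N10 x:[91/3,97/3] y:[77/2,41] z:[22,94/3] -> miss, prune
  N11 x:[25,80/3] y:[51/2,57/2] z:[76/3,83/3] -> hit [51/2,80/3], descend [1, 3]
    N1 x:[25,80/3] y:[27,57/2] z:[77/3,83/3] -> miss, prune
    N3 x:[77/3,26] y:[51/2,57/2] z:[76/3,80/3] -> hit [77/3,26] leaf, test {P1@t=77/3}

Summary -> nodes [0, 4, 9, 10, 11, 1, 3]; box-tests=7; leaf-entries=1; first=P1

== RESULT ==
[0, 4, 9, 10, 11, 1, 3]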